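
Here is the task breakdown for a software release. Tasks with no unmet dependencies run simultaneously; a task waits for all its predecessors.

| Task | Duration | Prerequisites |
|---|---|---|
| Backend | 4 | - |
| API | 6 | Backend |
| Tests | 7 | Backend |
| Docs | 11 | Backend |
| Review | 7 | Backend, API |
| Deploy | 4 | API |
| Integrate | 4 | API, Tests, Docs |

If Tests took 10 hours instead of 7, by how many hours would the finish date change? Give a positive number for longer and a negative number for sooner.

Actual critical path: Backend→Docs→Integrate = 4+11+4 = 19 ⇒ 19 hours.
Tests has 4 hours of float (longest path through it is 15).
No other chain overtakes it, so the finish is 19 hours.
Change in finish: 19 − 19 = +0 hours.

0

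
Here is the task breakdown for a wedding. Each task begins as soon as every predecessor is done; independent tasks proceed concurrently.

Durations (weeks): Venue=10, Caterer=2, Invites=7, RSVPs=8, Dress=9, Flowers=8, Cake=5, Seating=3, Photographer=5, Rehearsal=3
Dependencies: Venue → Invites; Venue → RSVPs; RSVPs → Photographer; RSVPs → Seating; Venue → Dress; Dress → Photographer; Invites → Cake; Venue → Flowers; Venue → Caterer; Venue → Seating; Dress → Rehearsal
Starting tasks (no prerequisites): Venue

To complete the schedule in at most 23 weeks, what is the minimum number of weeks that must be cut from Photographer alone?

1

Current finish: 24 weeks; target: 23.
Photographer is on every critical path, so each week cut from Photographer cuts the finish by one (this holds down to a finish of 22).
Need 24 − 23 = 1 week off Photographer → Photographer becomes 4 weeks, finish becomes 23.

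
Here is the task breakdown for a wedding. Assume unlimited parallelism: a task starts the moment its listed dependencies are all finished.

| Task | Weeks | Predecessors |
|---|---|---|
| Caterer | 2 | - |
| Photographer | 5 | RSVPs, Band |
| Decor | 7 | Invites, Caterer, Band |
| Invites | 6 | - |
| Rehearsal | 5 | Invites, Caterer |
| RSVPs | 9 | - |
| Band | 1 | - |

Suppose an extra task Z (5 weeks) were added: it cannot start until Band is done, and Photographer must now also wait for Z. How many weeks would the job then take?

14

Originally the job takes 14 weeks.
With Z inserted, Photographer now waits for max(RSVPs, Band, Z).
New critical path: RSVPs→Photographer = 9+5 = 14 ⇒ 14 weeks.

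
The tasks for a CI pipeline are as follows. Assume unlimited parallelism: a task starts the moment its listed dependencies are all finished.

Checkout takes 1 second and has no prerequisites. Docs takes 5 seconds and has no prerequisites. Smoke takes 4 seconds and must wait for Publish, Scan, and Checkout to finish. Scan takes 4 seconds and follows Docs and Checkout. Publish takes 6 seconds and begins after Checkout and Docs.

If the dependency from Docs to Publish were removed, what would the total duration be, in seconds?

Original critical path: Docs→Publish→Smoke = 5+6+4 = 15 ⇒ 15 seconds.
Without Docs→Publish, Publish's earliest start moves from 5 to 1.
After: Docs→Scan→Smoke = 5+4+4 = 13 → 13 seconds.

13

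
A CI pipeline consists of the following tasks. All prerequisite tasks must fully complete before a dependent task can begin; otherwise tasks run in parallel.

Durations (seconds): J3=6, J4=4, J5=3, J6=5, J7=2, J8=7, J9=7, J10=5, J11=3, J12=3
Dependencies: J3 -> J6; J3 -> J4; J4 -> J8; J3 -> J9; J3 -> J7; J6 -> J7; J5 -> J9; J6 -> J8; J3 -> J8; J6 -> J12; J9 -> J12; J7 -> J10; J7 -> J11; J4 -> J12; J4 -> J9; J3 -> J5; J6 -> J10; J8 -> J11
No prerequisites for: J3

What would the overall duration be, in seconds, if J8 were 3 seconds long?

Actual critical path: J3→J6→J8→J11 = 6+5+7+3 = 21 ⇒ 21 seconds.
J8 is on the critical path; changing it to 3 makes that path 17 seconds.
Now J3→J4→J9→J12 = 6+4+7+3 = 20 is longest, so the finish becomes 20 seconds.

20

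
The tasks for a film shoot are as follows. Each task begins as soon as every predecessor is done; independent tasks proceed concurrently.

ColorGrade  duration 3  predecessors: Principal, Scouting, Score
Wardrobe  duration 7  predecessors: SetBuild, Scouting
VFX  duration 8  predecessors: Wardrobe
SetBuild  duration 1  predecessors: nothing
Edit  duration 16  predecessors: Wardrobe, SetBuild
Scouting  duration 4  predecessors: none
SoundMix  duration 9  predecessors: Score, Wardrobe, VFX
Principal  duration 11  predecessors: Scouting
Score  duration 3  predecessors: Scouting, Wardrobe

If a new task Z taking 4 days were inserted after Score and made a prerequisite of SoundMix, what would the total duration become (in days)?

Originally the schedule takes 28 days.
With Z inserted, SoundMix now waits for max(Score, Wardrobe, VFX, Z).
New critical path: Scouting→Wardrobe→VFX→SoundMix = 4+7+8+9 = 28 ⇒ 28 days.

28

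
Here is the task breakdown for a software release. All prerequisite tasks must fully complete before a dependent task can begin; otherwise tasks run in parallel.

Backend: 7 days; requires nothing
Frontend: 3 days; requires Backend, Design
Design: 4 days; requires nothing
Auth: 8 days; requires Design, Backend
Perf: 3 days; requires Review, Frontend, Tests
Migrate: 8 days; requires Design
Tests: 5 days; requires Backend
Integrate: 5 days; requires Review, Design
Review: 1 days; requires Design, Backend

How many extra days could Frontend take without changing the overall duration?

Critical path: Backend→Auth = 7+8 = 15, so the finish is 15 days.
Frontend finishes as early as 10 and must finish by 12.
So Frontend can slip 12 − 10 = 2 days.

2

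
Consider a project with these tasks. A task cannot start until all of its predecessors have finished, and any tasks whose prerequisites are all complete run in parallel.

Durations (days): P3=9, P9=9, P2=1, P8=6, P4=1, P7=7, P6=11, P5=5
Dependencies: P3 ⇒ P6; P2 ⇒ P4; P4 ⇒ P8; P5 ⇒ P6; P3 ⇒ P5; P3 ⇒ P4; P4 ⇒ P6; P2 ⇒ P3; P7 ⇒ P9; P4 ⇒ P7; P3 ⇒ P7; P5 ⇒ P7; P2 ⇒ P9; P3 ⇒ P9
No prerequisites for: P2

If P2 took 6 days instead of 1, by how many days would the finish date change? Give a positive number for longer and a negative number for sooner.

5

Baseline: P2→P3→P5→P7→P9 = 1+9+5+7+9 = 31 → 31 days.
P2 is on the critical path; changing it to 6 makes that path 36 days.
The critical path is still P2→P3→P5→P7→P9; finish is now 36 days.
Change in finish: 36 − 31 = +5 days.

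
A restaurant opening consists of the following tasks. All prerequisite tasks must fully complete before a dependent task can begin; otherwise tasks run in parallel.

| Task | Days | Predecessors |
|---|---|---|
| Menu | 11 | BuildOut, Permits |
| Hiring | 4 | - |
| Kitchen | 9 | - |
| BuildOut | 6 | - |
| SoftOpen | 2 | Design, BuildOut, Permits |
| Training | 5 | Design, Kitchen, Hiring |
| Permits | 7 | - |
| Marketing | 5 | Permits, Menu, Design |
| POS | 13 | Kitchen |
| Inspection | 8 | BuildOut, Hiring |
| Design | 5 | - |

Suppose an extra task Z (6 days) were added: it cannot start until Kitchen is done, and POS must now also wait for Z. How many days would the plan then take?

28

Originally the plan takes 23 days.
With Z inserted, POS now waits for max(Kitchen, Z).
New critical path: Kitchen→Z→POS = 9+6+13 = 28 ⇒ 28 days.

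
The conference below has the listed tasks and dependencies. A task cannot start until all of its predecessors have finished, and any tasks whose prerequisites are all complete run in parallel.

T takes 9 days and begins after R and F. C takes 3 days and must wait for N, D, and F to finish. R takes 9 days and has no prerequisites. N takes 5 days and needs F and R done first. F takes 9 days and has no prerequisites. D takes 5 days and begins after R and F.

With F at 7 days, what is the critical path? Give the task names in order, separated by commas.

R, T

As given, the longest chain is F→T = 9+9 = 18, so the finish is 18 days.
Since F is critical, the -2 change carries straight to that chain (now 16 days).
The binding chain switches to R→T = 9+9 = 18; finish 18 days.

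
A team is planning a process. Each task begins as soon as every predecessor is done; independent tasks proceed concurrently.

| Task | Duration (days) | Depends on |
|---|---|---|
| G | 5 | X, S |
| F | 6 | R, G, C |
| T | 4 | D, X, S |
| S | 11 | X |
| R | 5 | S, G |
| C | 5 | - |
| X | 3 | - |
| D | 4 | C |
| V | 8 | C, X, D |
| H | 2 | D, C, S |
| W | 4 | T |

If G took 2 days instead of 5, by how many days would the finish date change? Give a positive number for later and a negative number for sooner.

As given, the longest chain is X→S→G→R→F = 3+11+5+5+6 = 30, so the finish is 30 days.
Since G is critical, the -3 change carries straight to that chain (now 27 days).
That remains the longest chain; total 27 days.
Change in finish: 27 − 30 = -3 days.

-3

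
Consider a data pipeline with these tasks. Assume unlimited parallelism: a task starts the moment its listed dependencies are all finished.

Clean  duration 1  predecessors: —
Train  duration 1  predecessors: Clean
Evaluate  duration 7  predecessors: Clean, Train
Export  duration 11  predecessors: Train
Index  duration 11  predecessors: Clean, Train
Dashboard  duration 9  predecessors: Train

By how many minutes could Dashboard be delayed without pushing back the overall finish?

Clean→Train→Export = 1+1+11 = 13 sets the makespan at 13 minutes.
The longest chain containing Dashboard totals 11 minutes.
Slack of Dashboard = 4 − 2 = 2 minutes.

2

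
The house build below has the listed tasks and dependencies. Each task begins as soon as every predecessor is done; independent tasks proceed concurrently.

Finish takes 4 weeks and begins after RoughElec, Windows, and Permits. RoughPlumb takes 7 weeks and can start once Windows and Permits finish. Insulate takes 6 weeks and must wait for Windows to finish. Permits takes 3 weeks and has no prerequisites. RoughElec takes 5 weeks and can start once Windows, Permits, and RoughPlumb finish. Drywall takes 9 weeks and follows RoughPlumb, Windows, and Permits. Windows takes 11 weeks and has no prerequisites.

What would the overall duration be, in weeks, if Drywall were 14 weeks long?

As given, the longest chain is Windows→RoughPlumb→Drywall = 11+7+9 = 27, so the finish is 27 weeks.
Drywall is on the critical path; changing it to 14 makes that path 32 weeks.
That remains the longest chain; total 32 weeks.

32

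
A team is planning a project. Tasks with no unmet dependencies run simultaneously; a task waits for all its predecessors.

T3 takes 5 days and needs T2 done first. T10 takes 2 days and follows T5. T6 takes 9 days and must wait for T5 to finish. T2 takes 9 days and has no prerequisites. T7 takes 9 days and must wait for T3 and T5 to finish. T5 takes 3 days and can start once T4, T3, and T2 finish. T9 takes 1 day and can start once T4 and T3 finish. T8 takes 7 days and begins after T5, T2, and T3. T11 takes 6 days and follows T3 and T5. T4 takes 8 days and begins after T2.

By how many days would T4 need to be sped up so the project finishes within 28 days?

1

Current finish: 29 days; target: 28.
T4 is on every critical path, so each day cut from T4 cuts the finish by one (this holds down to a finish of 26).
Need 29 − 28 = 1 day off T4 → T4 becomes 7 days, finish becomes 28.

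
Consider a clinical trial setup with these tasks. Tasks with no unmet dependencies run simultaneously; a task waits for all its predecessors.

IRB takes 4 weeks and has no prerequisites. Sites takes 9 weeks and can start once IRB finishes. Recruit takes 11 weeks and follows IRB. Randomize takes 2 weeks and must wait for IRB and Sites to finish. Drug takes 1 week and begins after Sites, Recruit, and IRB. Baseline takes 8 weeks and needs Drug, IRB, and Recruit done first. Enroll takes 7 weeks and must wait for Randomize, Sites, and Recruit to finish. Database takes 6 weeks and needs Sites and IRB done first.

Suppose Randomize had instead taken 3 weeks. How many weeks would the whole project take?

24

Critical path before the change: IRB→Recruit→Drug→Baseline = 4+11+1+8 = 24 giving 24 weeks.
Randomize has 2 weeks of float (longest path through it is 22).
That remains the longest chain; total 24 weeks.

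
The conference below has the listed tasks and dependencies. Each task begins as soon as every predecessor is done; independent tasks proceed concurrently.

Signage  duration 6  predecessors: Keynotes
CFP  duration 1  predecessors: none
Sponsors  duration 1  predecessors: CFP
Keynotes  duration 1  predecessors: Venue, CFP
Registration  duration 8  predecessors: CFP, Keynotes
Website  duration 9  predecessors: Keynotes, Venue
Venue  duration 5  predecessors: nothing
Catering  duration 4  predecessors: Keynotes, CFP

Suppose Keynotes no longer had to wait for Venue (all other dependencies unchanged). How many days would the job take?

14

Original critical path: Venue→Keynotes→Website = 5+1+9 = 15 ⇒ 15 days.
Without Venue→Keynotes, Keynotes's earliest start moves from 5 to 1.
New critical path: Venue→Website = 5+9 = 14 ⇒ 14 days.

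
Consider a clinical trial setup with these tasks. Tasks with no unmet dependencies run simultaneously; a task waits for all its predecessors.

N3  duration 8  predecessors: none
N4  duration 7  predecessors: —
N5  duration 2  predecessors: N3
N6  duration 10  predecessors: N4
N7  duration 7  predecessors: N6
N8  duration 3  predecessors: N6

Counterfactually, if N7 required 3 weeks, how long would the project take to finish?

20

Baseline: N4→N6→N7 = 7+10+7 = 24 → 24 weeks.
Since N7 is critical, the -4 change carries straight to that chain (now 20 weeks).
The critical path is still N4→N6→N7; finish is now 20 weeks.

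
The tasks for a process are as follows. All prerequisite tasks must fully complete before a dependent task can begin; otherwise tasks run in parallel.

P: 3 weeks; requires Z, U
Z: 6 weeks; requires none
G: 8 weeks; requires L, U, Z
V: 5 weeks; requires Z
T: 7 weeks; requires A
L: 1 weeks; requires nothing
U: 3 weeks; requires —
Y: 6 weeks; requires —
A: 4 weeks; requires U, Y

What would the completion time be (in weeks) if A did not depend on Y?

With the dependency in place, Y→A→T = 6+4+7 = 17 sets the finish at 17 weeks.
Without Y→A, A's earliest start moves from 6 to 3.
New critical path: Z→G = 6+8 = 14 ⇒ 14 weeks.

14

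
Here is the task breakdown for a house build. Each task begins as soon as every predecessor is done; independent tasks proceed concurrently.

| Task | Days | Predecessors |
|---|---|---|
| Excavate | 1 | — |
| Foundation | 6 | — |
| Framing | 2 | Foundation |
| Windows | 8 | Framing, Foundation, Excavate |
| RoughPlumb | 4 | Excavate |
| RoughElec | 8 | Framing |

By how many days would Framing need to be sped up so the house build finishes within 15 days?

Current finish: 16 days; target: 15.
Framing is on every critical path, so each day cut from Framing cuts the finish by one (this holds down to a finish of 15).
Need 16 − 15 = 1 day off Framing → Framing becomes 1 day, finish becomes 15.

1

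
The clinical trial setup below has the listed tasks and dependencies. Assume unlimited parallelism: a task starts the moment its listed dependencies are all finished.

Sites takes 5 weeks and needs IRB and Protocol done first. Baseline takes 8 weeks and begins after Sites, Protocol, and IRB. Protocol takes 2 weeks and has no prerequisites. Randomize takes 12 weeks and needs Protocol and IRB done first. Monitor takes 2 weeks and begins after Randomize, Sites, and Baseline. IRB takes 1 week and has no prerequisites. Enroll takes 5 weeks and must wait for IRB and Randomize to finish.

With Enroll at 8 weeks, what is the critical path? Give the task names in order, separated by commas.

The binding path is Protocol→Randomize→Enroll = 2+12+5 = 19; finish at 19 weeks.
Since Enroll is critical, the +3 change carries straight to that chain (now 22 weeks).
That remains the longest chain; total 22 weeks.

Protocol, Randomize, Enroll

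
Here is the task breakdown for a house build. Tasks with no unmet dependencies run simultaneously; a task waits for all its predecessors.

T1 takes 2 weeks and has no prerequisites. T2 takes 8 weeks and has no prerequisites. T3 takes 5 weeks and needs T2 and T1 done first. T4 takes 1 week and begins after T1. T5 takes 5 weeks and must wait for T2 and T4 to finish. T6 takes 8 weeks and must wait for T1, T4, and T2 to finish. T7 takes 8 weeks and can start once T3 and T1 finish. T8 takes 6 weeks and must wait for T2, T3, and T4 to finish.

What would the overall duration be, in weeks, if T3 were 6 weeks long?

As given, the longest chain is T2→T3→T7 = 8+5+8 = 21, so the finish is 21 weeks.
T3 lies on that path, so at 6 weeks the path becomes 22 weeks.
That remains the longest chain; total 22 weeks.

22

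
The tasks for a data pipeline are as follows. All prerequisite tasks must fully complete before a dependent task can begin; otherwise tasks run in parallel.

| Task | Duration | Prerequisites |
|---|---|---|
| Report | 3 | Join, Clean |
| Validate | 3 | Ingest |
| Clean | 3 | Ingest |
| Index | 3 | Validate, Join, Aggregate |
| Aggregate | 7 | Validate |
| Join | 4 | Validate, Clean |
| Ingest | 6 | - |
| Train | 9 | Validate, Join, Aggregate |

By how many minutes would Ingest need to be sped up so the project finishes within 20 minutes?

5

Current finish: 25 minutes; target: 20.
Ingest is on every critical path, so each minute cut from Ingest cuts the finish by one (this holds down to a finish of 20).
Need 25 − 20 = 5 minutes off Ingest → Ingest becomes 1 minute, finish becomes 20.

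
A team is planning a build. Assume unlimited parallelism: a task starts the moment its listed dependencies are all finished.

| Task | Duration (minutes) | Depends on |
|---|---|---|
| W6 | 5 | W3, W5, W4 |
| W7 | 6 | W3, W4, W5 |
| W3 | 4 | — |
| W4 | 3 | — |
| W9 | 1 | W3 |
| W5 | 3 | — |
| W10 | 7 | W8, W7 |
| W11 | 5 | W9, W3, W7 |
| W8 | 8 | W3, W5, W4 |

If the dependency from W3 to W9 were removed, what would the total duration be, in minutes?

Original critical path: W3→W8→W10 = 4+8+7 = 19 ⇒ 19 minutes.
Without W3→W9, W9's earliest start moves from 4 to 0.
New critical path: W3→W8→W10 = 4+8+7 = 19 ⇒ 19 minutes.

19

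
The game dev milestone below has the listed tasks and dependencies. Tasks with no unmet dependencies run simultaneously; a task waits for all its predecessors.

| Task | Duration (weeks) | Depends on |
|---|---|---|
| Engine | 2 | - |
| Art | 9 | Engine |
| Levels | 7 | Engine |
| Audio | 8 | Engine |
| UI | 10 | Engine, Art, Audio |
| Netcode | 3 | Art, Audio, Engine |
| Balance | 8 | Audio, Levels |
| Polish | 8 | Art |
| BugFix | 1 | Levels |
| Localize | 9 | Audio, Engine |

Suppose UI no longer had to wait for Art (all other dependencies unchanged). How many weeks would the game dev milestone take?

20

Before: longest chain Engine→Art→UI = 2+9+10 = 21, finish 21.
Without Art→UI, UI's earliest start moves from 11 to 10.
The longest chain is now Engine→Audio→UI = 2+8+10 = 20, so the game dev milestone takes 20 weeks.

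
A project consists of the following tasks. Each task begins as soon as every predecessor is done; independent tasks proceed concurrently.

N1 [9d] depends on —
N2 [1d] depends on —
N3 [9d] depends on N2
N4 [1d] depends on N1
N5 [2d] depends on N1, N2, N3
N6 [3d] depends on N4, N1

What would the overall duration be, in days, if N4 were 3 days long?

15

As given, the longest chain is N1→N4→N6 = 9+1+3 = 13, so the finish is 13 days.
Since N4 is critical, the +2 change carries straight to that chain (now 15 days).
No other chain overtakes it, so the finish is 15 days.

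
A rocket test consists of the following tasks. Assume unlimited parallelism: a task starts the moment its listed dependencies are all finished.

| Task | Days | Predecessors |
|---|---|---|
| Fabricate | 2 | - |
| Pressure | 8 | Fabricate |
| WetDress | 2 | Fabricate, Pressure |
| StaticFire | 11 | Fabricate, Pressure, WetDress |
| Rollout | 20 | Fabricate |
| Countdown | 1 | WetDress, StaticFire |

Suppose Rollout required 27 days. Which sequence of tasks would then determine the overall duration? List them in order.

As given, the longest chain is Fabricate→Pressure→WetDress→StaticFire→Countdown = 2+8+2+11+1 = 24, so the finish is 24 days.
Rollout is off the critical path — its longest chain is 22 days, giving 2 of slack.
Now Fabricate→Rollout = 2+27 = 29 is longest, so the finish becomes 29 days.

Fabricate, Rollout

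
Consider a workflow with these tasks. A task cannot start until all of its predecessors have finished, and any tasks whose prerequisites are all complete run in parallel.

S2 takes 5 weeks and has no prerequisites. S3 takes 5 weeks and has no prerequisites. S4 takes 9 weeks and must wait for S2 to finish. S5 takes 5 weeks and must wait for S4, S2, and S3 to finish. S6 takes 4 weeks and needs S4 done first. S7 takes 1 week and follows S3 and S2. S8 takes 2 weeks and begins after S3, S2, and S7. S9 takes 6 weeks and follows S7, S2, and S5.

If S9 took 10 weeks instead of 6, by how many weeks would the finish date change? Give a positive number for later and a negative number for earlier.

Actual critical path: S2→S4→S5→S9 = 5+9+5+6 = 25 ⇒ 25 weeks.
S9 is on the critical path; changing it to 10 makes that path 29 weeks.
That remains the longest chain; total 29 weeks.
Change in finish: 29 − 25 = +4 weeks.

4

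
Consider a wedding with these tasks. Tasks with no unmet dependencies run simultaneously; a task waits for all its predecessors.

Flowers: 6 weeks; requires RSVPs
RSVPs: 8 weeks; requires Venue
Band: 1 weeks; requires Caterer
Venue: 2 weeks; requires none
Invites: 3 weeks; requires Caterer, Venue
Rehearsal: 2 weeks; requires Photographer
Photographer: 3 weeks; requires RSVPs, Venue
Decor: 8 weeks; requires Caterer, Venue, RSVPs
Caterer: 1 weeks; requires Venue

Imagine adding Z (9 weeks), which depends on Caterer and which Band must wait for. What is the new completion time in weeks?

18

Originally the job takes 18 weeks.
With Z inserted, Band now waits for max(Caterer, Z).
New critical path: Venue→RSVPs→Decor = 2+8+8 = 18 ⇒ 18 weeks.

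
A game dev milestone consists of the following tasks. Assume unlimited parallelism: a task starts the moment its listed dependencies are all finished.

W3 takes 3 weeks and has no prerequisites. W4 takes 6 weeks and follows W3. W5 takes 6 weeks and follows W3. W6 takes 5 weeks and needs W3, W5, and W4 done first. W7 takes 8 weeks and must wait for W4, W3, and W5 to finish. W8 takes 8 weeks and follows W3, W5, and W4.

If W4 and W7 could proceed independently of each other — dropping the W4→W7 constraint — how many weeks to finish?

17

Original critical path: W3→W4→W7 = 3+6+8 = 17 ⇒ 17 weeks.
Dropping W4→W7 doesn't change W7's earliest start (9); another predecessor still binds.
New critical path: W3→W4→W8 = 3+6+8 = 17 ⇒ 17 weeks.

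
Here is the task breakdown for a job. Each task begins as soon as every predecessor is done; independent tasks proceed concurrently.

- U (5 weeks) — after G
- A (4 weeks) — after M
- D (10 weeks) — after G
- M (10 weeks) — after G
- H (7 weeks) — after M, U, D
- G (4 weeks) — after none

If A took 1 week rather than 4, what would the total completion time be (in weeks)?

21

Actual critical path: G→D→H = 4+10+7 = 21 ⇒ 21 weeks.
The longest path through A is only 18 weeks, so A has float 3.
That remains the longest chain; total 21 weeks.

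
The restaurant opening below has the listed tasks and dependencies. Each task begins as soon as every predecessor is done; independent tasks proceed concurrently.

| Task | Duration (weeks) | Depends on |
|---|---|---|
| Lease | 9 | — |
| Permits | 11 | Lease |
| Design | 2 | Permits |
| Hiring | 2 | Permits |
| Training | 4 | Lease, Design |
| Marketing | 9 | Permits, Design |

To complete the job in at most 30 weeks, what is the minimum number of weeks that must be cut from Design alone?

1

Current finish: 31 weeks; target: 30.
Design is on every critical path, so each week cut from Design cuts the finish by one (this holds down to a finish of 30).
Need 31 − 30 = 1 week off Design → Design becomes 1 week, finish becomes 30.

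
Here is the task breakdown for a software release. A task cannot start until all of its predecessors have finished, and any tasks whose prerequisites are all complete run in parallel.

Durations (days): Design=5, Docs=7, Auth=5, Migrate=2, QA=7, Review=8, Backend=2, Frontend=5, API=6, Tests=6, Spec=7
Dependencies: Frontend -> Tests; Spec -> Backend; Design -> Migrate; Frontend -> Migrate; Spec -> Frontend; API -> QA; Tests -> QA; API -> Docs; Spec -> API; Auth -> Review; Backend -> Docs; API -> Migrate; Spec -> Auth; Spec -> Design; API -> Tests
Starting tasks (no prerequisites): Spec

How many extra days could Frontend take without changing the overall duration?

1

Spec→API→Tests→QA = 7+6+6+7 = 26 sets the makespan at 26 days.
Frontend finishes as early as 12 and must finish by 13.
Float = 26 − 25 = 1.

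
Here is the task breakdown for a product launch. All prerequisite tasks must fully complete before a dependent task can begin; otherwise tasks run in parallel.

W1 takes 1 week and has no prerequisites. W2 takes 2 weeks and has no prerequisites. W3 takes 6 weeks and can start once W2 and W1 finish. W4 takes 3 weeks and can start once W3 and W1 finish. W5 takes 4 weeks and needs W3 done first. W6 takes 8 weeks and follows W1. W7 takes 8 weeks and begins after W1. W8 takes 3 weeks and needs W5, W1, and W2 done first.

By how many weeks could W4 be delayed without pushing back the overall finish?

4

The longest chain is W2→W3→W5→W8 = 2+6+4+3 = 15; overall finish 15 weeks.
The longest chain containing W4 totals 11 weeks.
Float = 15 − 11 = 4.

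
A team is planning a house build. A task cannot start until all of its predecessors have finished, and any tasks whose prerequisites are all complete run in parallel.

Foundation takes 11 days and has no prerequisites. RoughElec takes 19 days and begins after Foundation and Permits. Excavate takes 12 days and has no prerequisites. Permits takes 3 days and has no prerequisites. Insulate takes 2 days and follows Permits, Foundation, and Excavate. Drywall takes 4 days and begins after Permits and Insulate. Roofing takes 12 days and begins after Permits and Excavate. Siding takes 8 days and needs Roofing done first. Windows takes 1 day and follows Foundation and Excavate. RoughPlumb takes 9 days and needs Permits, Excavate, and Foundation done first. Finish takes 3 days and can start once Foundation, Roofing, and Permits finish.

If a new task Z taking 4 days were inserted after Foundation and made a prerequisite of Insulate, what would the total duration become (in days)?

32

Originally the plan takes 32 days.
With Z inserted, Insulate now waits for max(Permits, Foundation, Excavate, Z).
New critical path: Excavate→Roofing→Siding = 12+12+8 = 32 ⇒ 32 days.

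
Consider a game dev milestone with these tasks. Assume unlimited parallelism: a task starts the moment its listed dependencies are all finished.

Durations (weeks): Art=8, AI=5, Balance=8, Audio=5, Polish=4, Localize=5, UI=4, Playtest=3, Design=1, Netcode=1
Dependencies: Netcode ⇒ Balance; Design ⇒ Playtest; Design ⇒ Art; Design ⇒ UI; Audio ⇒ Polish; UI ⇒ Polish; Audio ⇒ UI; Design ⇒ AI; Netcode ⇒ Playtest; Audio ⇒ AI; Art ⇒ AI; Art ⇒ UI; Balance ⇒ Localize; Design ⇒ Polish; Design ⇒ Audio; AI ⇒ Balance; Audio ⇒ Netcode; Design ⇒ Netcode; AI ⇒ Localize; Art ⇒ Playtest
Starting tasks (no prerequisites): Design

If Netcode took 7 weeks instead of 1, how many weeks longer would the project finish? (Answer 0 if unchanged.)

0

The binding path is Design→Art→AI→Balance→Localize = 1+8+5+8+5 = 27; finish at 27 weeks.
Netcode is off the critical path — its longest chain is 20 weeks, giving 7 of slack.
The critical path is still Design→Art→AI→Balance→Localize; finish is now 27 weeks.
Change in finish: 27 − 27 = +0 weeks.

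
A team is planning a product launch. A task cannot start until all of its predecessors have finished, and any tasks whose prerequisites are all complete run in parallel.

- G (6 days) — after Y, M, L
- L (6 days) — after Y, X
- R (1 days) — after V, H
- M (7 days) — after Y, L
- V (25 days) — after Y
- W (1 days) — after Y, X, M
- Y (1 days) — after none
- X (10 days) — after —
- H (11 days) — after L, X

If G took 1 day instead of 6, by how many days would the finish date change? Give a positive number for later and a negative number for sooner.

-1

The binding path is X→L→M→G = 10+6+7+6 = 29; finish at 29 days.
G lies on that path, so at 1 day the path becomes 24 days.
The binding chain switches to X→L→H→R = 10+6+11+1 = 28; finish 28 days.
Change in finish: 28 − 29 = -1 days.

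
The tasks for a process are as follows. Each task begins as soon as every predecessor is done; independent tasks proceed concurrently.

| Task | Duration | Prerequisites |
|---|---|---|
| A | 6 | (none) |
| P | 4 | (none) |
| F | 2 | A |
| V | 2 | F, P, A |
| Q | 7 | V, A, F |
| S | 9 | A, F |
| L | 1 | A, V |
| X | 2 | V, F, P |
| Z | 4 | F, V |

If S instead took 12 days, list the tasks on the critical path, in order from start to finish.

Actual critical path: A→F→S = 6+2+9 = 17 ⇒ 17 days.
S lies on that path, so at 12 days the path becomes 20 days.
The critical path is still A→F→S; finish is now 20 days.

A, F, S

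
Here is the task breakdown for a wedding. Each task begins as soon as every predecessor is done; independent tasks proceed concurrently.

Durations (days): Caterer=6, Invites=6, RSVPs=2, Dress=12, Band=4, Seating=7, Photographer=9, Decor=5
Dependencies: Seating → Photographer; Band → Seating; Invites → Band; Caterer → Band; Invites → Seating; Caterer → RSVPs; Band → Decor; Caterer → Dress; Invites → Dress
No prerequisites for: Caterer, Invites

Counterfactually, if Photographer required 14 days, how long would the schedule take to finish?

31

Baseline: Caterer→Band→Seating→Photographer = 6+4+7+9 = 26 → 26 days.
Photographer is on the critical path; changing it to 14 makes that path 31 days.
No other chain overtakes it, so the finish is 31 days.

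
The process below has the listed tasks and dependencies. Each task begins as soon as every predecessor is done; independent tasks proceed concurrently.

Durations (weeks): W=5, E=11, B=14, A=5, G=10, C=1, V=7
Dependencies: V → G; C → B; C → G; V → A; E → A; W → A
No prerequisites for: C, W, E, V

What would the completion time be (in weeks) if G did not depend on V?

With the dependency in place, V→G = 7+10 = 17 sets the finish at 17 weeks.
Without V→G, G's earliest start moves from 7 to 1.
The longest chain is now E→A = 11+5 = 16, so the plan takes 16 weeks.

16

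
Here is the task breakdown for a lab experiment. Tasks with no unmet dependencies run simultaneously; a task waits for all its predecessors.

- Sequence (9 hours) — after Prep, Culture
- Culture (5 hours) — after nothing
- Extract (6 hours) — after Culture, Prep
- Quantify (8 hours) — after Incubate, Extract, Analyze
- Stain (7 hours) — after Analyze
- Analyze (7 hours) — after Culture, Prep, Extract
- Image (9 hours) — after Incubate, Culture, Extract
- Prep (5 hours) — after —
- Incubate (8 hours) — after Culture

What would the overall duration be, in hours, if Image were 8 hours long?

26

Baseline: Prep→Extract→Analyze→Quantify = 5+6+7+8 = 26 → 26 hours.
The longest path through Image is only 22 hours, so Image has float 4.
That remains the longest chain; total 26 hours.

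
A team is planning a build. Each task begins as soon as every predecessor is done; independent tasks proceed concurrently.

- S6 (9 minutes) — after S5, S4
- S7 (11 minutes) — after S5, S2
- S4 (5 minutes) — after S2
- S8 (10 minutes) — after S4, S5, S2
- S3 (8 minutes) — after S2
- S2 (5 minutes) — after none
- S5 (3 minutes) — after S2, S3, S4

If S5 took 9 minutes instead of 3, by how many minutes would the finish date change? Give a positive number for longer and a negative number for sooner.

6

Actual critical path: S2→S3→S5→S7 = 5+8+3+11 = 27 ⇒ 27 minutes.
Since S5 is critical, the +6 change carries straight to that chain (now 33 minutes).
No other chain overtakes it, so the finish is 33 minutes.
Change in finish: 33 − 27 = +6 minutes.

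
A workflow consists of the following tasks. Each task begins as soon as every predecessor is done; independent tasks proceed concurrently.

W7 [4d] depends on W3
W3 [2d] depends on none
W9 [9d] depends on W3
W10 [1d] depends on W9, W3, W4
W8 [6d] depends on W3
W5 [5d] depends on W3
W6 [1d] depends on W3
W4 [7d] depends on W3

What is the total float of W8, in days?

4

The longest chain is W3→W9→W10 = 2+9+1 = 12; overall finish 12 days.
The longest chain containing W8 totals 8 days.
Slack of W8 = 6 − 2 = 4 days.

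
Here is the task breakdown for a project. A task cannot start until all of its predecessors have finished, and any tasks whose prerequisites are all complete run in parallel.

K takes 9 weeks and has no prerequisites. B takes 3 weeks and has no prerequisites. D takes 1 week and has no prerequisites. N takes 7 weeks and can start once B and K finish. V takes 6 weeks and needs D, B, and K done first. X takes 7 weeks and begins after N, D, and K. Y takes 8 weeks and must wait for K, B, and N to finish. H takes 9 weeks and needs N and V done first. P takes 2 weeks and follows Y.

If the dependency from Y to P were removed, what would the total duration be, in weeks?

Before: longest chain K→N→Y→P = 9+7+8+2 = 26, finish 26.
Without Y→P, P's earliest start moves from 24 to 0.
New critical path: K→N→H = 9+7+9 = 25 ⇒ 25 weeks.

25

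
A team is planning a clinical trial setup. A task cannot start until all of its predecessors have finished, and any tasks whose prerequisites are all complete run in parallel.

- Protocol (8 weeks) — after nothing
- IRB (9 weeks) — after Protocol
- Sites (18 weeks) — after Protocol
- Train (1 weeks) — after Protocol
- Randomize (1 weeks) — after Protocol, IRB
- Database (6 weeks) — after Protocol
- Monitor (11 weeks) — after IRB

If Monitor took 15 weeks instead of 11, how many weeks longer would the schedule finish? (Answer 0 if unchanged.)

Baseline: Protocol→IRB→Monitor = 8+9+11 = 28 → 28 weeks.
Monitor lies on that path, so at 15 weeks the path becomes 32 weeks.
That remains the longest chain; total 32 weeks.
Change in finish: 32 − 28 = +4 weeks.

4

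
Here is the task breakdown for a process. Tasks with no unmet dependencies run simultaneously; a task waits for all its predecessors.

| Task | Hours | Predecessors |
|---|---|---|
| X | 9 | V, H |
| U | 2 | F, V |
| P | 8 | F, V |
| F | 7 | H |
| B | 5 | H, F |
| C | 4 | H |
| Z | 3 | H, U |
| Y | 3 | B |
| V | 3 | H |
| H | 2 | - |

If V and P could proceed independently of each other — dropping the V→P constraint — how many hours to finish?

Before: longest chain H→F→P = 2+7+8 = 17, finish 17.
Dropping V→P doesn't change P's earliest start (9); another predecessor still binds.
After: H→F→P = 2+7+8 = 17 → 17 hours.

17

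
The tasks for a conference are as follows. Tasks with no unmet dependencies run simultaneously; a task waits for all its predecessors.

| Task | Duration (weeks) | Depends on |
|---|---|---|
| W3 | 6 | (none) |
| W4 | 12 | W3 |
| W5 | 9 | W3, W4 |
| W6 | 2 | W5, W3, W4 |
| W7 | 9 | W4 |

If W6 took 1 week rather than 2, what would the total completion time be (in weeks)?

28

The binding path is W3→W4→W5→W6 = 6+12+9+2 = 29; finish at 29 weeks.
W6 is on the critical path; changing it to 1 makes that path 28 weeks.
No other chain overtakes it, so the finish is 28 weeks.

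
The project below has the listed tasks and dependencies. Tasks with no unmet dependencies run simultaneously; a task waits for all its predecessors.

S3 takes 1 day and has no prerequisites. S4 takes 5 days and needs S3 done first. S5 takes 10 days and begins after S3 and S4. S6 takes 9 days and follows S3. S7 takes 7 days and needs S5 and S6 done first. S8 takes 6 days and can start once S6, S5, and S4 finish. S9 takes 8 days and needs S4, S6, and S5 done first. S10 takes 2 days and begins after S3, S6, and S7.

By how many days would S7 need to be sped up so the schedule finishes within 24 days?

Current finish: 25 days; target: 24.
S7 is on every critical path, so each day cut from S7 cuts the finish by one (this holds down to a finish of 24).
Need 25 − 24 = 1 day off S7 → S7 becomes 6 days, finish becomes 24.

1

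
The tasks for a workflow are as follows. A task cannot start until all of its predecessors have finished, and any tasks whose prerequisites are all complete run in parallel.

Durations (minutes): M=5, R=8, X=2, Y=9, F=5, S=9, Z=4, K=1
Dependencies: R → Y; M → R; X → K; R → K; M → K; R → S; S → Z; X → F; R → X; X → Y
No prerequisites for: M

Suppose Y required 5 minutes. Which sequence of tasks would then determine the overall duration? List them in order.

Actual critical path: M→R→S→Z = 5+8+9+4 = 26 ⇒ 26 minutes.
Y has 2 minutes of float (longest path through it is 24).
The critical path is still M→R→S→Z; finish is now 26 minutes.

M, R, S, Z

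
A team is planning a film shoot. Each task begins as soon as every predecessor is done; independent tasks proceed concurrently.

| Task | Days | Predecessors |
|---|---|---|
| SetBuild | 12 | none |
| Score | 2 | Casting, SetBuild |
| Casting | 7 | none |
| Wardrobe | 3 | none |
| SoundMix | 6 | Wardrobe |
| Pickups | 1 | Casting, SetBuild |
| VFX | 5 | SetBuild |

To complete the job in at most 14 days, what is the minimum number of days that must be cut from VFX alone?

3

Current finish: 17 days; target: 14.
VFX is on every critical path, so each day cut from VFX cuts the finish by one (this holds down to a finish of 14).
Need 17 − 14 = 3 days off VFX → VFX becomes 2 days, finish becomes 14.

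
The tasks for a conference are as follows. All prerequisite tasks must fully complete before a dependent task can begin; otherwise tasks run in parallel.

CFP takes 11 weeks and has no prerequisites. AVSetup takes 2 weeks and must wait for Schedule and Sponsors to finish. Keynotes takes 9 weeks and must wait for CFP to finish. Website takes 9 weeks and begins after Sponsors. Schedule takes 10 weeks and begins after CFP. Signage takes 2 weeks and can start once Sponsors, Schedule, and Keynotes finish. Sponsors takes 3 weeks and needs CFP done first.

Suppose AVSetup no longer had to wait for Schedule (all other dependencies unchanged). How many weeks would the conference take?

23

With the dependency in place, CFP→Schedule→AVSetup = 11+10+2 = 23 sets the finish at 23 weeks.
Without Schedule→AVSetup, AVSetup's earliest start moves from 21 to 14.
The longest chain is now CFP→Schedule→Signage = 11+10+2 = 23, so the conference takes 23 weeks.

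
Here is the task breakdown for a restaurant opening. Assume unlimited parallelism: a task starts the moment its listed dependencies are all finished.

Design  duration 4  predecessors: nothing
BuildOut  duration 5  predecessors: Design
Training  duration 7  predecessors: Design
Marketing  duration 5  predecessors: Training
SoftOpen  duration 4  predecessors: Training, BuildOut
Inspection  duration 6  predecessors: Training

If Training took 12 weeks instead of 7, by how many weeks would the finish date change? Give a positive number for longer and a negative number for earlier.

5

Actual critical path: Design→Training→Inspection = 4+7+6 = 17 ⇒ 17 weeks.
Training is on the critical path; changing it to 12 makes that path 22 weeks.
The critical path is still Design→Training→Inspection; finish is now 22 weeks.
Change in finish: 22 − 17 = +5 weeks.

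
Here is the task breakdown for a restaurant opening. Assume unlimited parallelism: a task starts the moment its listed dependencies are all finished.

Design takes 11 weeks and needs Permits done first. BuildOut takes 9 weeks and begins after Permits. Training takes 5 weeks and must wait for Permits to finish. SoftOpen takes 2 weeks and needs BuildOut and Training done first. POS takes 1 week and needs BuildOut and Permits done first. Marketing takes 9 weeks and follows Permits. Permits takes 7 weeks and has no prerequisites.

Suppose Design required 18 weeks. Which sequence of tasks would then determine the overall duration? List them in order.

Permits, Design

As given, the longest chain is Permits→Design = 7+11 = 18, so the finish is 18 weeks.
Since Design is critical, the +7 change carries straight to that chain (now 25 weeks).
The critical path is still Permits→Design; finish is now 25 weeks.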